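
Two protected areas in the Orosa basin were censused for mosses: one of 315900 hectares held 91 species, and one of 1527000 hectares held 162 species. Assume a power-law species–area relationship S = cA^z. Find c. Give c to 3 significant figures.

z = ln(S₂/S₁) / ln(A₂/A₁) = ln(162/91) / ln(1527000/315900) = 0.5767 / 1.5756 = 0.3660
c = S₁ / A₁^z = 91 / 315900^0.3660 = 91 / 103 = 0.8831

0.883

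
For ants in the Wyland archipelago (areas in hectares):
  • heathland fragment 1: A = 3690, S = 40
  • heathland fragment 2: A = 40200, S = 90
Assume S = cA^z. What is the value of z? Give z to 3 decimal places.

Taking logs: ln S = ln c + z ln A, so z = (ln S₂ − ln S₁)/(ln A₂ − ln A₁).
z = ln(90/40) / ln(40200/3690) = ln(2.25) / ln(10.89) = 0.8109 / 2.3882 = 0.3396

0.340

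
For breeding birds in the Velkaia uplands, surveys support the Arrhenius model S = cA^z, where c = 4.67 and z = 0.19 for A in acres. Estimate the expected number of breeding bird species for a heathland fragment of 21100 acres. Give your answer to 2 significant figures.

S = 4.67 × 21100^0.19
ln S = ln 4.67 + 0.19 × ln 21100 = 1.5412 + 0.19 × 9.9570 = 3.4330
S = e^3.4330 ≈ 30.97

31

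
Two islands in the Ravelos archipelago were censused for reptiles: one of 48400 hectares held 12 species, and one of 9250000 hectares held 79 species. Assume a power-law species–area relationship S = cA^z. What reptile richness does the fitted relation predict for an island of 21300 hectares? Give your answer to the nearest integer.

z = ln(79/12) / ln(9250000/48400) = 1.8845 / 5.2529 = 0.3588
c = 12 / 48400^0.3588 = 12 / 47.95 = 0.2503
S₃ = 0.2503 × 21300^0.3588 = 0.2503 × 35.72 ≈ 8.939

9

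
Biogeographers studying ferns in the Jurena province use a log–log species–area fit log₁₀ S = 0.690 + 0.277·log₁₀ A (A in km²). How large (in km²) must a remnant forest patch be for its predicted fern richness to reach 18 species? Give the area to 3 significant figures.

110 km²

18 = 4.898 × A^0.277  ⇒  A^0.277 = 18/4.898 = 3.675
ln A = ln(3.675) / 0.277 = 1.3016 / 0.277 = 4.6989
A = e^4.6989 ≈ 109.8 km²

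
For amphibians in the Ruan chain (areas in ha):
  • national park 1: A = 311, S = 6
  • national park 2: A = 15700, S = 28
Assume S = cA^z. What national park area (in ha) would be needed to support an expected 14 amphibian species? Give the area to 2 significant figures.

z = ln(28/6) / ln(15700/311) = 1.5404 / 3.9216 = 0.3928
c = 6 / 311^0.3928 = 6 / 9.532 = 0.6295
A = (14/0.6295)^(1/0.3928) ⇒ ln A = ln(22.24)/0.3928 = 7.8968
A = e^7.8968 ≈ 2689 ha

2700 ha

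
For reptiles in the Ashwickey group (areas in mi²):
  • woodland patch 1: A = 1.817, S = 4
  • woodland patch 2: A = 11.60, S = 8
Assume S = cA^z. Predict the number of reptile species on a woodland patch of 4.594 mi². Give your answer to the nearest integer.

z = ln(8/4) / ln(11.6/1.817) = 0.6931 / 1.8538 = 0.3739
c = 4 / 1.817^0.3739 = 4 / 1.25 = 3.2
S₃ = 3.2 × 4.594^0.3739 = 3.2 × 1.768 ≈ 5.658

6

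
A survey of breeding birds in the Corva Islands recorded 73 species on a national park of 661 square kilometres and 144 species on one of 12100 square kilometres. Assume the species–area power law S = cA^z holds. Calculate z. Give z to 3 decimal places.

Taking logs: ln S = ln c + z ln A, so z = (ln S₂ − ln S₁)/(ln A₂ − ln A₁).
z = ln(144/73) / ln(12100/661) = ln(1.973) / ln(18.31) = 0.6794 / 2.9072 = 0.2337

0.234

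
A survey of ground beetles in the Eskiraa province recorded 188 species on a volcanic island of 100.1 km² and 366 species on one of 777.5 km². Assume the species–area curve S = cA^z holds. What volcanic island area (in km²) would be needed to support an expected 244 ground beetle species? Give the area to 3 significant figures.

z = ln(366/188) / ln(777.5/100.1) = 0.6662 / 2.0499 = 0.3250
c = 188 / 100.1^0.3250 = 188 / 4.468 = 42.08
A = (244/42.08)^(1/0.3250) ⇒ ln A = ln(5.799)/0.3250 = 5.4084
A = e^5.4084 ≈ 223.3 km²

223 km²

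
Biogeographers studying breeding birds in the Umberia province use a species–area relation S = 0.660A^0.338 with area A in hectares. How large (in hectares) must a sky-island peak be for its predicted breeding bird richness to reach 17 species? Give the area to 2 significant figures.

17 = 0.66 × A^0.338  ⇒  A^0.338 = 17/0.66 = 25.76
ln A = ln(25.76) / 0.338 = 3.2487 / 0.338 = 9.6116
A = e^9.6116 ≈ 14937 hectares

15000 hectares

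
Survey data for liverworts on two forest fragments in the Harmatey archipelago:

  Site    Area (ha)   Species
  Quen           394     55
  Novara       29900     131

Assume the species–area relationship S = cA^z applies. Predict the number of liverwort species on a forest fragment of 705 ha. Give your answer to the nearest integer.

62

z = ln(131/55) / ln(29900/394) = 0.8679 / 4.3293 = 0.2005
c = 55 / 394^0.2005 = 55 / 3.314 = 16.6
S₃ = 16.6 × 705^0.2005 = 16.6 × 3.724 ≈ 61.8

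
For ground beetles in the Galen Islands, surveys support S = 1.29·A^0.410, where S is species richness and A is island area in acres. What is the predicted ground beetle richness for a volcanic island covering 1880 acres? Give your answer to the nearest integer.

S = 1.29 × 1880^0.41
ln S = ln 1.29 + 0.41 × ln 1880 = 0.2546 + 0.41 × 7.5390 = 3.3456
S = e^3.3456 ≈ 28.38

28 species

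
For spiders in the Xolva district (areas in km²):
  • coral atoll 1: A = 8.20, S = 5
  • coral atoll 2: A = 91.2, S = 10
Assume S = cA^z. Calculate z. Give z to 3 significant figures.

Taking logs: ln S = ln c + z ln A, so z = (ln S₂ − ln S₁)/(ln A₂ − ln A₁).
z = ln(10/5) / ln(91.2/8.2) = ln(2) / ln(11.12) = 0.6931 / 2.4089 = 0.2877

0.288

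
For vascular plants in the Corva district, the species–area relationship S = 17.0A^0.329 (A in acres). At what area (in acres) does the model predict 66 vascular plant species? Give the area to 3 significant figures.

61.7 acres

66 = 17 × A^0.329  ⇒  A^0.329 = 66/17 = 3.882
ln A = ln(3.882) / 0.329 = 1.3564 / 0.329 = 4.1229
A = e^4.1229 ≈ 61.74 acres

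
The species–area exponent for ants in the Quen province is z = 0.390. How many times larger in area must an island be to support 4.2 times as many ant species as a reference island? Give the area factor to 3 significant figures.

(A₂/A₁)^0.39 = 4.2, so A₂/A₁ = 4.2^(1/0.39) = 4.2^2.564
ln(A₂/A₁) = ln 4.2 / 0.39 = 1.4351 / 0.39 = 3.6797
A₂/A₁ = e^3.6797 ≈ 39.63

39.6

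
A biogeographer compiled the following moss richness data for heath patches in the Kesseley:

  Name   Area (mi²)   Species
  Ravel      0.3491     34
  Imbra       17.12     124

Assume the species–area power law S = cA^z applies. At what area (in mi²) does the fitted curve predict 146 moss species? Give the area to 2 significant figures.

28 mi²

z = ln(124/34) / ln(17.12/0.3491) = 1.2939 / 3.8926 = 0.3324
c = 34 / 0.3491^0.3324 = 34 / 0.7048 = 48.24
A = (146/48.24)^(1/0.3324) ⇒ ln A = ln(3.027)/0.3324 = 3.3316
A = e^3.3316 ≈ 27.98 mi²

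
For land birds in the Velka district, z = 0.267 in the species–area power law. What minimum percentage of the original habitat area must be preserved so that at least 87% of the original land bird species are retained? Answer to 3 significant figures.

Need (A_new/A_old)^0.267 = 0.87, so A_new/A_old = 0.87^(1/0.267) = 0.87^3.745
ln(A_new/A_old) = ln 0.87 / 0.267 = -0.1393 / 0.267 = -0.5216
A_new/A_old = e^-0.5216 ≈ 0.5936

59.4%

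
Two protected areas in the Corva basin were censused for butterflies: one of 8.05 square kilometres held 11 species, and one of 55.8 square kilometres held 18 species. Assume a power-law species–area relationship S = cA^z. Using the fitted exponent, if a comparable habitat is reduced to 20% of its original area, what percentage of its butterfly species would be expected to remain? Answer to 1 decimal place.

z = ln(18/11) / ln(55.8/8.05) = 0.4925 / 1.9361 = 0.2544
S_new/S_old = (A_new/A_old)^z = 0.2^0.2544 = exp(0.2544 × -1.6094) = 0.6641

66.4%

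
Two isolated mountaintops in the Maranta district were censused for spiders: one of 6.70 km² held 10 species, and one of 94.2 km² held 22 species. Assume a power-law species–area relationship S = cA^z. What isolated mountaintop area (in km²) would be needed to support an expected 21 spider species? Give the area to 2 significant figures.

z = ln(22/10) / ln(94.2/6.7) = 0.7885 / 2.6433 = 0.2983
c = 10 / 6.7^0.2983 = 10 / 1.764 = 5.67
A = (21/5.67)^(1/0.2983) ⇒ ln A = ln(3.704)/0.2983 = 4.3895
A = e^4.3895 ≈ 80.6 km²

81 km²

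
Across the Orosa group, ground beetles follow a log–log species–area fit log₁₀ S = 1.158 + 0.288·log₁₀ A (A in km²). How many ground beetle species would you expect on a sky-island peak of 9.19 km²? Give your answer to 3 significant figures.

27.3

S = 14.39 × 9.19^0.288
ln S = ln 14.39 + 0.288 × ln 9.19 = 2.6664 + 0.288 × 2.2181 = 3.3052
S = e^3.3052 ≈ 27.25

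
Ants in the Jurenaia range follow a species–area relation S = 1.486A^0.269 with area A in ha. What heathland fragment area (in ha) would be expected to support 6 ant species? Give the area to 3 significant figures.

179 ha

6 = 1.486 × A^0.269  ⇒  A^0.269 = 6/1.486 = 4.038
ln A = ln(4.038) / 0.269 = 1.3957 / 0.269 = 5.1884
A = e^5.1884 ≈ 179.2 ha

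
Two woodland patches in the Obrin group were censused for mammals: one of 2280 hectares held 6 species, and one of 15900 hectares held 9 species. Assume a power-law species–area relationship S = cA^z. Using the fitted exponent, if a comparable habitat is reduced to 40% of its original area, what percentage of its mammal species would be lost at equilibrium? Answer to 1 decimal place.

17.4%

z = ln(9/6) / ln(15900/2280) = 0.4055 / 1.9421 = 0.2088
S_new/S_old = (A_new/A_old)^z = 0.4^0.2088 = exp(0.2088 × -0.9163) = 0.8259
Fraction lost = 1 − 0.8259 = 0.1741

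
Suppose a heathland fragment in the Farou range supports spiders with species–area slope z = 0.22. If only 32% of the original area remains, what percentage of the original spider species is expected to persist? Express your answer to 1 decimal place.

S_new/S_old = (A_new/A_old)^z = 0.32^0.22
= exp(0.22 × ln 0.32) = exp(0.22 × -1.1394) = exp(-0.2507) ≈ 0.7783

77.8%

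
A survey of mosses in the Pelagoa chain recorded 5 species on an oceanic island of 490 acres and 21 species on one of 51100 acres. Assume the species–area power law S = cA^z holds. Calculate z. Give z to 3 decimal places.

0.309

Taking logs: ln S = ln c + z ln A, so z = (ln S₂ − ln S₁)/(ln A₂ − ln A₁).
z = ln(21/5) / ln(51100/490) = ln(4.2) / ln(104.3) = 1.4351 / 4.6471 = 0.3088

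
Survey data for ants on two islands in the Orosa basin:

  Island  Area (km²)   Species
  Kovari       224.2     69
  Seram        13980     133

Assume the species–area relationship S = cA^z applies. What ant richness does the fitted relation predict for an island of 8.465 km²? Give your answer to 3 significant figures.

41.0

z = ln(133/69) / ln(13980/224.2) = 0.6562 / 4.1328 = 0.1588
c = 69 / 224.2^0.1588 = 69 / 2.362 = 29.21
S₃ = 29.21 × 8.465^0.1588 = 29.21 × 1.404 ≈ 41.01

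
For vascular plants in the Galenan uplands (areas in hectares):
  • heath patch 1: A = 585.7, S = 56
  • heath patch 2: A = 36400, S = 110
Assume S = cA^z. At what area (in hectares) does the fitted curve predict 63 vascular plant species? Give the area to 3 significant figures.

1200 hectares

z = ln(110/56) / ln(36400/585.7) = 0.6751 / 4.1295 = 0.1635
c = 56 / 585.7^0.1635 = 56 / 2.835 = 19.76
A = (63/19.76)^(1/0.1635) ⇒ ln A = ln(3.189)/0.1635 = 7.0932
A = e^7.0932 ≈ 1204 hectares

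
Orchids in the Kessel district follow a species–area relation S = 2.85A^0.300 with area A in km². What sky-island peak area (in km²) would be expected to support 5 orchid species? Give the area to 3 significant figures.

5 = 2.85 × A^0.3  ⇒  A^0.3 = 5/2.85 = 1.754
ln A = ln(1.754) / 0.3 = 0.5621 / 0.3 = 1.8737
A = e^1.8737 ≈ 6.513 km²

6.51 km²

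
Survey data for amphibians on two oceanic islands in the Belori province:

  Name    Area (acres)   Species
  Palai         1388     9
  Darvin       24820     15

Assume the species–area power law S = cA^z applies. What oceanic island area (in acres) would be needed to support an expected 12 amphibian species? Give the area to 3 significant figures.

z = ln(15/9) / ln(24820/1388) = 0.5108 / 2.8838 = 0.1771
c = 9 / 1388^0.1771 = 9 / 3.603 = 2.498
A = (12/2.498)^(1/0.1771) ⇒ ln A = ln(4.804)/0.1771 = 8.8597
A = e^8.8597 ≈ 7042 acres

7040 acres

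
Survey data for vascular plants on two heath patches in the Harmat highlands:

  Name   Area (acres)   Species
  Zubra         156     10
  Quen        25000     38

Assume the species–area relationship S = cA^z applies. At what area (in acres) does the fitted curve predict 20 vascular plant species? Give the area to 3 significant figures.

2180 acres

z = ln(38/10) / ln(25000/156) = 1.3350 / 5.0768 = 0.2630
c = 10 / 156^0.2630 = 10 / 3.773 = 2.65
A = (20/2.65)^(1/0.2630) ⇒ ln A = ln(7.546)/0.2630 = 7.6858
A = e^7.6858 ≈ 2177 acres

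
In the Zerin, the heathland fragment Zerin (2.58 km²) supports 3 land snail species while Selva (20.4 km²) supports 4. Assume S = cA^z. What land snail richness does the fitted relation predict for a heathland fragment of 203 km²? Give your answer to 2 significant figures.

5.5

z = ln(4/3) / ln(20.4/2.58) = 0.2877 / 2.0677 = 0.1391
c = 3 / 2.58^0.1391 = 3 / 1.141 = 2.629
S₃ = 2.629 × 203^0.1391 = 2.629 × 2.094 ≈ 5.507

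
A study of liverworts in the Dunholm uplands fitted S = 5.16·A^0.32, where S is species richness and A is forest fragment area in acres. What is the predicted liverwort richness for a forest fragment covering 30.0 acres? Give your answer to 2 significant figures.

S = 5.16 × 30^0.32 = 5.16 × 2.969 ≈ 15.32

15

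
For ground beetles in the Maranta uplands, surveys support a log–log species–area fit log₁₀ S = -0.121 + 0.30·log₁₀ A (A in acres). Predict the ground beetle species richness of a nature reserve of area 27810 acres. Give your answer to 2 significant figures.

S = 0.7568 × 27810^0.3
ln S = ln 0.7568 + 0.3 × ln 27810 = -0.2786 + 0.3 × 10.2332 = 2.7913
S = e^2.7913 ≈ 16.3

16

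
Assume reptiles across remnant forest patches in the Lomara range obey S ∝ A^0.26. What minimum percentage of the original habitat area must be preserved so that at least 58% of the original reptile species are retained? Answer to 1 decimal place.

Need (A_new/A_old)^0.26 = 0.58, so A_new/A_old = 0.58^(1/0.26) = 0.58^3.846
ln(A_new/A_old) = ln 0.58 / 0.26 = -0.5447 / 0.26 = -2.0951
A_new/A_old = e^-2.0951 ≈ 0.1231

12.3%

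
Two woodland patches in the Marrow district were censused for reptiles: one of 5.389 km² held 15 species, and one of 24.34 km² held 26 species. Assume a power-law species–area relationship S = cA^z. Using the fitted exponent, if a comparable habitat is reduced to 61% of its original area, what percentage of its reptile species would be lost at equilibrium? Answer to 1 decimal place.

16.5%

z = ln(26/15) / ln(24.34/5.389) = 0.5500 / 1.5078 = 0.3648
S_new/S_old = (A_new/A_old)^z = 0.61^0.3648 = exp(0.3648 × -0.4943) = 0.835
Fraction lost = 1 − 0.835 = 0.165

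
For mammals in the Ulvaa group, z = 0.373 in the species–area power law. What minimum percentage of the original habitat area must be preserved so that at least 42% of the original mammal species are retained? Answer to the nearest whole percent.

Need (A_new/A_old)^0.373 = 0.42, so A_new/A_old = 0.42^(1/0.373) = 0.42^2.681
ln(A_new/A_old) = ln 0.42 / 0.373 = -0.8675 / 0.373 = -2.3257
A_new/A_old = e^-2.3257 ≈ 0.09771

10%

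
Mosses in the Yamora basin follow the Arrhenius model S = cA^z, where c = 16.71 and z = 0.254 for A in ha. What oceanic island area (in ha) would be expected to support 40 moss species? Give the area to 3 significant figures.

40 = 16.71 × A^0.254  ⇒  A^0.254 = 40/16.71 = 2.394
ln A = ln(2.394) / 0.254 = 0.8729 / 0.254 = 3.4365
A = e^3.4365 ≈ 31.08 ha

31.1 ha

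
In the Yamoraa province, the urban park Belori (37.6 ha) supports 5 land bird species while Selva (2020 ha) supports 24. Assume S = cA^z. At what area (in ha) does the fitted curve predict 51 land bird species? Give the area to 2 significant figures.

14000 ha

z = ln(24/5) / ln(2020/37.6) = 1.5686 / 3.9838 = 0.3937
c = 5 / 37.6^0.3937 = 5 / 4.171 = 1.199
A = (51/1.199)^(1/0.3937) ⇒ ln A = ln(42.54)/0.3937 = 9.5252
A = e^9.5252 ≈ 13701 ha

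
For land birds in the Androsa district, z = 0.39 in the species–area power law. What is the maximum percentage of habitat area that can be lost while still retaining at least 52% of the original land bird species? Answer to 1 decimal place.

81.3%

Need (A_new/A_old)^0.39 = 0.52, so A_new/A_old = 0.52^(1/0.39) = 0.52^2.564
ln(A_new/A_old) = ln 0.52 / 0.39 = -0.6539 / 0.39 = -1.6767
A_new/A_old = e^-1.6767 ≈ 0.187
Fraction that can be lost = 1 − 0.187 = 0.813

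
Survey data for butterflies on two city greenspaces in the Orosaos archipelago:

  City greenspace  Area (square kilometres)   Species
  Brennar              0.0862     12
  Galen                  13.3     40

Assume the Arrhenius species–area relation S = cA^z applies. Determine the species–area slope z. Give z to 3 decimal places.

Taking logs: ln S = ln c + z ln A, so z = (ln S₂ − ln S₁)/(ln A₂ − ln A₁).
z = ln(40/12) / ln(13.3/0.0862) = ln(3.333) / ln(154.3) = 1.2040 / 5.0388 = 0.2389

0.239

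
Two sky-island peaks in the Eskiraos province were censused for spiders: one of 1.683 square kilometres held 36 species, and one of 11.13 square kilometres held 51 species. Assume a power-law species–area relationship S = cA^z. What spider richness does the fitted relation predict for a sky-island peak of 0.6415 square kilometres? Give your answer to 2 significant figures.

z = ln(51/36) / ln(11.13/1.683) = 0.3483 / 1.8891 = 0.1844
c = 36 / 1.683^0.1844 = 36 / 1.101 = 32.71
S₃ = 32.71 × 0.6415^0.1844 = 32.71 × 0.9214 ≈ 30.13

30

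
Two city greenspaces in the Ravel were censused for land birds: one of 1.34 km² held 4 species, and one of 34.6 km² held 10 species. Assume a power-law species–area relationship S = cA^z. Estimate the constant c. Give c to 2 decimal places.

z = ln(S₂/S₁) / ln(A₂/A₁) = ln(10/4) / ln(34.6/1.34) = 0.9163 / 3.2512 = 0.2818
c = S₁ / A₁^z = 4 / 1.34^0.2818 = 4 / 1.086 = 3.683

3.68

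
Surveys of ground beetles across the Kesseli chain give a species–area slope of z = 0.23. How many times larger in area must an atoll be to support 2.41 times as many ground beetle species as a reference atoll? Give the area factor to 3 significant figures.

45.8

(A₂/A₁)^0.23 = 2.41, so A₂/A₁ = 2.41^(1/0.23) = 2.41^4.348
ln(A₂/A₁) = ln 2.41 / 0.23 = 0.8796 / 0.23 = 3.8245
A₂/A₁ = e^3.8245 ≈ 45.81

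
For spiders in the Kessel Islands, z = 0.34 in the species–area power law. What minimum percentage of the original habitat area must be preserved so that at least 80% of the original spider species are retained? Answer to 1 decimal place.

51.9%

Need (A_new/A_old)^0.34 = 0.8, so A_new/A_old = 0.8^(1/0.34) = 0.8^2.941
ln(A_new/A_old) = ln 0.8 / 0.34 = -0.2231 / 0.34 = -0.6563
A_new/A_old = e^-0.6563 ≈ 0.5188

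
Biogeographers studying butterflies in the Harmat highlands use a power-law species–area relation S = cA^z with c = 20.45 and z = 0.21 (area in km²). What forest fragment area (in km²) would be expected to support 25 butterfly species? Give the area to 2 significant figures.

25 = 20.45 × A^0.21  ⇒  A^0.21 = 25/20.45 = 1.222
ln A = ln(1.222) / 0.21 = 0.2009 / 0.21 = 0.9566
A = e^0.9566 ≈ 2.603 km²

2.6 km²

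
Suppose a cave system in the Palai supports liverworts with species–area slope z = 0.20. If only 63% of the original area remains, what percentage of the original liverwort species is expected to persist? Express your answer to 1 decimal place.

S_new/S_old = (A_new/A_old)^z = 0.63^0.2
= exp(0.2 × ln 0.63) = exp(0.2 × -0.4620) = exp(-0.0924) ≈ 0.9117

91.2%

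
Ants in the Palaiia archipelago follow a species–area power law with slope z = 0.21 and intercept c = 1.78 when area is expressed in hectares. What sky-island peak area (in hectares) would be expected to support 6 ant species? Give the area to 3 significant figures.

326 hectares

6 = 1.78 × A^0.21  ⇒  A^0.21 = 6/1.78 = 3.371
ln A = ln(3.371) / 0.21 = 1.2151 / 0.21 = 5.7864
A = e^5.7864 ≈ 325.8 hectares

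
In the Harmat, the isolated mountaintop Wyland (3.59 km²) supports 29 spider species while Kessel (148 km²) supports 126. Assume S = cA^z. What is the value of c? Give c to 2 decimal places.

z = ln(S₂/S₁) / ln(A₂/A₁) = ln(126/29) / ln(148/3.59) = 1.4690 / 3.7191 = 0.3950
c = S₁ / A₁^z = 29 / 3.59^0.3950 = 29 / 1.657 = 17.5

17.50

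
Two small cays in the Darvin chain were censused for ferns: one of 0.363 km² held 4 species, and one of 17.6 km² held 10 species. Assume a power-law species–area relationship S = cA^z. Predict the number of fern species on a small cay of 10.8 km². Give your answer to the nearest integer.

9

z = ln(10/4) / ln(17.6/0.363) = 0.9163 / 3.8813 = 0.2361
c = 4 / 0.363^0.2361 = 4 / 0.7872 = 5.081
S₃ = 5.081 × 10.8^0.2361 = 5.081 × 1.754 ≈ 8.911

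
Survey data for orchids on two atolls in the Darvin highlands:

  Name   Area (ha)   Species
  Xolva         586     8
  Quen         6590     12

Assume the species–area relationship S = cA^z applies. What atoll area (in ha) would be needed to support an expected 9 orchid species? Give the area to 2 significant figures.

1200 ha

z = ln(12/8) / ln(6590/586) = 0.4055 / 2.4200 = 0.1675
c = 8 / 586^0.1675 = 8 / 2.909 = 2.75
A = (9/2.75)^(1/0.1675) ⇒ ln A = ln(3.273)/0.1675 = 7.0763
A = e^7.0763 ≈ 1184 ha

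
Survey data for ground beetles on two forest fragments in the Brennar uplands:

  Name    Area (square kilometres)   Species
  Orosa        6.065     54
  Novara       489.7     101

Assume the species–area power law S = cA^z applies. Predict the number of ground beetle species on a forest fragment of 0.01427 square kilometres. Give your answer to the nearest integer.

z = ln(101/54) / ln(489.7/6.065) = 0.6261 / 4.3913 = 0.1426
c = 54 / 6.065^0.1426 = 54 / 1.293 = 41.76
S₃ = 41.76 × 0.01427^0.1426 = 41.76 × 0.5456 ≈ 22.78

23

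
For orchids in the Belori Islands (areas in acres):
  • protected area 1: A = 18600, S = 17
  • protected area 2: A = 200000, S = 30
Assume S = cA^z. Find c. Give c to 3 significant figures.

z = ln(S₂/S₁) / ln(A₂/A₁) = ln(30/17) / ln(200000/18600) = 0.5680 / 2.3752 = 0.2391
c = S₁ / A₁^z = 17 / 18600^0.2391 = 17 / 10.5 = 1.62

1.62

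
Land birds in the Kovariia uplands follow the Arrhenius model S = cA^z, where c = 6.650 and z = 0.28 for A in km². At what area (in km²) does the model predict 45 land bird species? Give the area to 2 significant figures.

45 = 6.65 × A^0.28  ⇒  A^0.28 = 45/6.65 = 6.767
ln A = ln(6.767) / 0.28 = 1.9120 / 0.28 = 6.8287
A = e^6.8287 ≈ 924 km²

920 km²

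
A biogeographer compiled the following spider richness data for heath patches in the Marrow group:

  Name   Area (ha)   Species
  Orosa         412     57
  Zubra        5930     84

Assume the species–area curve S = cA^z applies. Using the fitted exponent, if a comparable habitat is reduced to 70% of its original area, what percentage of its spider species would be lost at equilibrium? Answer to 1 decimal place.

5.1%

z = ln(84/57) / ln(5930/412) = 0.3878 / 2.6668 = 0.1454
S_new/S_old = (A_new/A_old)^z = 0.7^0.1454 = exp(0.1454 × -0.3567) = 0.9495
Fraction lost = 1 − 0.9495 = 0.05054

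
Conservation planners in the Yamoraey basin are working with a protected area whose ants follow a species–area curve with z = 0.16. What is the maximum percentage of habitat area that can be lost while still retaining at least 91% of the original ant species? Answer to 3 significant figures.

Need (A_new/A_old)^0.16 = 0.91, so A_new/A_old = 0.91^(1/0.16) = 0.91^6.25
ln(A_new/A_old) = ln 0.91 / 0.16 = -0.0943 / 0.16 = -0.5894
A_new/A_old = e^-0.5894 ≈ 0.5546
Fraction that can be lost = 1 − 0.5546 = 0.4454

44.5%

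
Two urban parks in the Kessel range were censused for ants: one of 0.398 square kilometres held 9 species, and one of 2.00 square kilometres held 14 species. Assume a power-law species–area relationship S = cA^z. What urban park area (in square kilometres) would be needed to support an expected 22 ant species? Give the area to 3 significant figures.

10.4 square kilometres

z = ln(14/9) / ln(2/0.398) = 0.4418 / 1.6145 = 0.2737
c = 9 / 0.398^0.2737 = 9 / 0.7771 = 11.58
A = (22/11.58)^(1/0.2737) ⇒ ln A = ln(1.9)/0.2737 = 2.3447
A = e^2.3447 ≈ 10.43 square kilometres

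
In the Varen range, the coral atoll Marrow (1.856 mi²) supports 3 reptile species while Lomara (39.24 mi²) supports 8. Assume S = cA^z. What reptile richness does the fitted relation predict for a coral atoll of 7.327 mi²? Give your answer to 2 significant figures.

4.7

z = ln(8/3) / ln(39.24/1.856) = 0.9808 / 3.0513 = 0.3214
c = 3 / 1.856^0.3214 = 3 / 1.22 = 2.459
S₃ = 2.459 × 7.327^0.3214 = 2.459 × 1.897 ≈ 4.665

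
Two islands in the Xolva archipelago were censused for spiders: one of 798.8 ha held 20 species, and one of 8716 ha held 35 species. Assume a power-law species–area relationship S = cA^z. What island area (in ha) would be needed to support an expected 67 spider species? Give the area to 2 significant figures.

z = ln(35/20) / ln(8716/798.8) = 0.5596 / 2.3898 = 0.2342
c = 20 / 798.8^0.2342 = 20 / 4.783 = 4.182
A = (67/4.182)^(1/0.2342) ⇒ ln A = ln(16.02)/0.2342 = 11.8459
A = e^11.8459 ≈ 139511 ha

140000 ha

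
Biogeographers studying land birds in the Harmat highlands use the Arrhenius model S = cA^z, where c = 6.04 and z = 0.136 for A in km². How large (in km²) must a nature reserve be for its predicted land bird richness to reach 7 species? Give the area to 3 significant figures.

7 = 6.04 × A^0.136  ⇒  A^0.136 = 7/6.04 = 1.159
ln A = ln(1.159) / 0.136 = 0.1475 / 0.136 = 1.0846
A = e^1.0846 ≈ 2.958 km²

2.96 km²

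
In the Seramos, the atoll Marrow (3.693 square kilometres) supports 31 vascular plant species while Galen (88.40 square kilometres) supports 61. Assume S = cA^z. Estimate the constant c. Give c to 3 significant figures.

23.5

z = ln(S₂/S₁) / ln(A₂/A₁) = ln(61/31) / ln(88.4/3.693) = 0.6769 / 3.1754 = 0.2132
c = S₁ / A₁^z = 31 / 3.693^0.2132 = 31 / 1.321 = 23.46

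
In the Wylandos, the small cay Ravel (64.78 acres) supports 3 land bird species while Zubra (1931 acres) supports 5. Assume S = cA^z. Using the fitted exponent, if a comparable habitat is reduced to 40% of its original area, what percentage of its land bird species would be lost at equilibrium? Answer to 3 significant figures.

z = ln(5/3) / ln(1931/64.78) = 0.5108 / 3.3948 = 0.1505
S_new/S_old = (A_new/A_old)^z = 0.4^0.1505 = exp(0.1505 × -0.9163) = 0.8712
Fraction lost = 1 − 0.8712 = 0.1288

12.9%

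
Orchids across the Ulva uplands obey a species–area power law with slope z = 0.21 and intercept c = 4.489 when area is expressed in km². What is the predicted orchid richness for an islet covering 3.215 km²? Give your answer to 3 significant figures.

S = 4.489 × 3.215^0.21 = 4.489 × 1.278 ≈ 5.737

5.74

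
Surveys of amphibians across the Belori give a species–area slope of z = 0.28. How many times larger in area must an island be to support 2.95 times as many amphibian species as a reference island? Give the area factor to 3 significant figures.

47.6

(A₂/A₁)^0.28 = 2.95, so A₂/A₁ = 2.95^(1/0.28) = 2.95^3.571
ln(A₂/A₁) = ln 2.95 / 0.28 = 1.0818 / 0.28 = 3.8636
A₂/A₁ = e^3.8636 ≈ 47.64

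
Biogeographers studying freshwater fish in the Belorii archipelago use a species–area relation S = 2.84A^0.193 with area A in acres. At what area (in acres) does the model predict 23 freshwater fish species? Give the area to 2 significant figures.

51000 acres

23 = 2.84 × A^0.193  ⇒  A^0.193 = 23/2.84 = 8.099
ln A = ln(8.099) / 0.193 = 2.0917 / 0.193 = 10.8378
A = e^10.8378 ≈ 50908 acres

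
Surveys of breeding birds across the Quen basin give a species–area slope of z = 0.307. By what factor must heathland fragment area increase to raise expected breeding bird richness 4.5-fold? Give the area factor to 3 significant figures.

134

(A₂/A₁)^0.307 = 4.5, so A₂/A₁ = 4.5^(1/0.307) = 4.5^3.257
ln(A₂/A₁) = ln 4.5 / 0.307 = 1.5041 / 0.307 = 4.8993
A₂/A₁ = e^4.8993 ≈ 134.2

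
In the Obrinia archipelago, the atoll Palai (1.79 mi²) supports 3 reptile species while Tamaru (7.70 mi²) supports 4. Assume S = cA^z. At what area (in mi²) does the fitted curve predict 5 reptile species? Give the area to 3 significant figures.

23.9 mi²

z = ln(4/3) / ln(7.7/1.79) = 0.2877 / 1.4590 = 0.1972
c = 3 / 1.79^0.1972 = 3 / 1.122 = 2.675
A = (5/2.675)^(1/0.1972) ⇒ ln A = ln(1.869)/0.1972 = 3.1729
A = e^3.1729 ≈ 23.88 mi²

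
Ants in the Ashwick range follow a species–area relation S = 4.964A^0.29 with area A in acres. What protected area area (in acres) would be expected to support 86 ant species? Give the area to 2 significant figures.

86 = 4.964 × A^0.29  ⇒  A^0.29 = 86/4.964 = 17.32
ln A = ln(17.32) / 0.29 = 2.8521 / 0.29 = 9.8349
A = e^9.8349 ≈ 18675 acres

19000 acres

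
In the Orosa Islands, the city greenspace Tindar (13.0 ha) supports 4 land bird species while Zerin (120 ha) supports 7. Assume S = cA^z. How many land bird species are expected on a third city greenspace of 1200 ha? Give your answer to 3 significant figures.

z = ln(7/4) / ln(120/13) = 0.5596 / 2.2225 = 0.2518
c = 4 / 13^0.2518 = 4 / 1.908 = 2.097
S₃ = 2.097 × 1200^0.2518 = 2.097 × 5.961 ≈ 12.5

12.5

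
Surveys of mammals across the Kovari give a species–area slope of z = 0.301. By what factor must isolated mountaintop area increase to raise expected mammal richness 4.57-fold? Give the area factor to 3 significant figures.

156

(A₂/A₁)^0.301 = 4.57, so A₂/A₁ = 4.57^(1/0.301) = 4.57^3.322
ln(A₂/A₁) = ln 4.57 / 0.301 = 1.5195 / 0.301 = 5.0482
A₂/A₁ = e^5.0482 ≈ 155.7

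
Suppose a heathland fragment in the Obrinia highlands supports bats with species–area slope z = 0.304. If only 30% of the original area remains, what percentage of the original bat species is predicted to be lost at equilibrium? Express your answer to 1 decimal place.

S_new/S_old = (A_new/A_old)^z = 0.3^0.304
= exp(0.304 × ln 0.3) = exp(0.304 × -1.2040) = exp(-0.3660) ≈ 0.6935
Fraction lost = 1 − 0.6935 = 0.3065

30.7%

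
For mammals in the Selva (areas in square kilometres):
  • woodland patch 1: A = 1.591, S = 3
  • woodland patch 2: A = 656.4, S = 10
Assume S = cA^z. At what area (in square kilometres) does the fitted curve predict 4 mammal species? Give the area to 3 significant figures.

6.71 square kilometres

z = ln(10/3) / ln(656.4/1.591) = 1.2040 / 6.0224 = 0.1999
c = 3 / 1.591^0.1999 = 3 / 1.097 = 2.734
A = (4/2.734)^(1/0.1999) ⇒ ln A = ln(1.463)/0.1999 = 1.9034
A = e^1.9034 ≈ 6.709 square kilometres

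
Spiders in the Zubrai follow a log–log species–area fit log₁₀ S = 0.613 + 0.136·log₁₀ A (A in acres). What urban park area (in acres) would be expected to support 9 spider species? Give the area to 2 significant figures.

320 acres

9 = 4.102 × A^0.136  ⇒  A^0.136 = 9/4.102 = 2.194
ln A = ln(2.194) / 0.136 = 0.7857 / 0.136 = 5.7775
A = e^5.7775 ≈ 323 acres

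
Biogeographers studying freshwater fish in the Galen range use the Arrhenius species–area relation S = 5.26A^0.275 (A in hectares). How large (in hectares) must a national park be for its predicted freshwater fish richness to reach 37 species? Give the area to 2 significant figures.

37 = 5.26 × A^0.275  ⇒  A^0.275 = 37/5.26 = 7.034
ln A = ln(7.034) / 0.275 = 1.9508 / 0.275 = 7.0938
A = e^7.0938 ≈ 1204 hectares

1200 hectares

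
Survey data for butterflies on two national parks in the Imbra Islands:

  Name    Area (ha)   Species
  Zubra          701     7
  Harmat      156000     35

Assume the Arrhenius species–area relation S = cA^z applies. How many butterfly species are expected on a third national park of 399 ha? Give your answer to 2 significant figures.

z = ln(35/7) / ln(156000/701) = 1.6094 / 5.4051 = 0.2978
c = 7 / 701^0.2978 = 7 / 7.036 = 0.9948
S₃ = 0.9948 × 399^0.2978 = 0.9948 × 5.949 ≈ 5.919

5.9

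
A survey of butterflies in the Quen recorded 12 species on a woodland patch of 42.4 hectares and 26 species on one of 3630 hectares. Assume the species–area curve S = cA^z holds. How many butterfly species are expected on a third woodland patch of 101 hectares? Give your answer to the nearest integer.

14

z = ln(26/12) / ln(3630/42.4) = 0.7732 / 4.4498 = 0.1738
c = 12 / 42.4^0.1738 = 12 / 1.918 = 6.258
S₃ = 6.258 × 101^0.1738 = 6.258 × 2.23 ≈ 13.95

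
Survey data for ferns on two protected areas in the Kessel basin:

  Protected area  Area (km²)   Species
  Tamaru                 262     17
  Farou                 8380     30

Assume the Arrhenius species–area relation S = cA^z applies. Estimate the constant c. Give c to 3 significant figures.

6.82

z = ln(S₂/S₁) / ln(A₂/A₁) = ln(30/17) / ln(8380/262) = 0.5680 / 3.4653 = 0.1639
c = S₁ / A₁^z = 17 / 262^0.1639 = 17 / 2.491 = 6.824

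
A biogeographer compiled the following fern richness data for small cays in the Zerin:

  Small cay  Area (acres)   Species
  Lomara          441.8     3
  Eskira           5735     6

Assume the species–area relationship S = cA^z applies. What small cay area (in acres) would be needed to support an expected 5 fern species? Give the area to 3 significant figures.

z = ln(6/3) / ln(5735/441.8) = 0.6931 / 2.5635 = 0.2704
c = 3 / 441.8^0.2704 = 3 / 5.191 = 0.5779
A = (5/0.5779)^(1/0.2704) ⇒ ln A = ln(8.652)/0.2704 = 7.9801
A = e^7.9801 ≈ 2922 acres

2920 acres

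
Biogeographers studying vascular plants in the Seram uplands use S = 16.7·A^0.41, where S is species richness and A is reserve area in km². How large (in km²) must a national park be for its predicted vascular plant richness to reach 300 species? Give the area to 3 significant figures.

300 = 16.7 × A^0.41  ⇒  A^0.41 = 300/16.7 = 17.96
ln A = ln(17.96) / 0.41 = 2.8884 / 0.41 = 7.0448
A = e^7.0448 ≈ 1147 km²

1150 km²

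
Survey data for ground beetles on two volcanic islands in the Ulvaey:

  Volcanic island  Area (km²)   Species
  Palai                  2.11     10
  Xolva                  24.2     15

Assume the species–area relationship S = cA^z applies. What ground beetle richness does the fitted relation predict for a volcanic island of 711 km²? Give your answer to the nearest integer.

z = ln(15/10) / ln(24.2/2.11) = 0.4055 / 2.4397 = 0.1662
c = 10 / 2.11^0.1662 = 10 / 1.132 = 8.833
S₃ = 8.833 × 711^0.1662 = 8.833 × 2.978 ≈ 26.31

26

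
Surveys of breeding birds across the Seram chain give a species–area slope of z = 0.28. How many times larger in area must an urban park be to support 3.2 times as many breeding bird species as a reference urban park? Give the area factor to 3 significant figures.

63.7

(A₂/A₁)^0.28 = 3.2, so A₂/A₁ = 3.2^(1/0.28) = 3.2^3.571
ln(A₂/A₁) = ln 3.2 / 0.28 = 1.1632 / 0.28 = 4.1541
A₂/A₁ = e^4.1541 ≈ 63.7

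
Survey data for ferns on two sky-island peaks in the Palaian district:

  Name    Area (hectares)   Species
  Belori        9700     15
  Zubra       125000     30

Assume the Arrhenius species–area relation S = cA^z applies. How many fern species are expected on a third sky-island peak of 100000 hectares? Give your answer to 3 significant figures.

28.2

z = ln(30/15) / ln(125000/9700) = 0.6931 / 2.5562 = 0.2712
c = 15 / 9700^0.2712 = 15 / 12.05 = 1.245
S₃ = 1.245 × 100000^0.2712 = 1.245 × 22.69 ≈ 28.24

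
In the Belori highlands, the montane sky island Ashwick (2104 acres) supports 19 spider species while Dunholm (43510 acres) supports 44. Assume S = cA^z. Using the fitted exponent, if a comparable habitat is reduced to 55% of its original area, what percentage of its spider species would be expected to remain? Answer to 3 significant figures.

z = ln(44/19) / ln(43510/2104) = 0.8398 / 3.0292 = 0.2772
S_new/S_old = (A_new/A_old)^z = 0.55^0.2772 = exp(0.2772 × -0.5978) = 0.8473

84.7%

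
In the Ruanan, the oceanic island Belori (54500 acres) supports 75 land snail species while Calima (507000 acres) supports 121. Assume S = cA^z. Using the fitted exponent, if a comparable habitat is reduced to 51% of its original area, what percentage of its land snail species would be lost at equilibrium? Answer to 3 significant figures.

13.4%

z = ln(121/75) / ln(507000/54500) = 0.4783 / 2.2303 = 0.2145
S_new/S_old = (A_new/A_old)^z = 0.51^0.2145 = exp(0.2145 × -0.6733) = 0.8655
Fraction lost = 1 − 0.8655 = 0.1345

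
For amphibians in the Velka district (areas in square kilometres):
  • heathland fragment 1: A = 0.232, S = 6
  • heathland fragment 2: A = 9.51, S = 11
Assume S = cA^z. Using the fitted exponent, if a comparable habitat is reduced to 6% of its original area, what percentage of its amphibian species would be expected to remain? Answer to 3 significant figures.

63.2%

z = ln(11/6) / ln(9.51/0.232) = 0.6061 / 3.7134 = 0.1632
S_new/S_old = (A_new/A_old)^z = 0.06^0.1632 = exp(0.1632 × -2.8134) = 0.6318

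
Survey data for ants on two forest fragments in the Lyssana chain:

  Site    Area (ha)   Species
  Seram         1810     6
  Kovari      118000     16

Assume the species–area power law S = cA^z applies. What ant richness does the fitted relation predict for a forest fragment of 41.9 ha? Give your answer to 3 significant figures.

z = ln(16/6) / ln(118000/1810) = 0.9808 / 4.1774 = 0.2348
c = 6 / 1810^0.2348 = 6 / 5.82 = 1.031
S₃ = 1.031 × 41.9^0.2348 = 1.031 × 2.404 ≈ 2.478

2.48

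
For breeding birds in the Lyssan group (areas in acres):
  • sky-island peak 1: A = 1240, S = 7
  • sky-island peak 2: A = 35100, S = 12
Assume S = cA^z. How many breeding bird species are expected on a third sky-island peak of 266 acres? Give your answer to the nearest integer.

z = ln(12/7) / ln(35100/1240) = 0.5390 / 3.3431 = 0.1612
c = 7 / 1240^0.1612 = 7 / 3.153 = 2.22
S₃ = 2.22 × 266^0.1612 = 2.22 × 2.46 ≈ 5.461

5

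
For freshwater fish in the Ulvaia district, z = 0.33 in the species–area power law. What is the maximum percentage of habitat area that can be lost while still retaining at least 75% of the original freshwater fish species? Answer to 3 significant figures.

Need (A_new/A_old)^0.33 = 0.75, so A_new/A_old = 0.75^(1/0.33) = 0.75^3.03
ln(A_new/A_old) = ln 0.75 / 0.33 = -0.2877 / 0.33 = -0.8718
A_new/A_old = e^-0.8718 ≈ 0.4182
Fraction that can be lost = 1 − 0.4182 = 0.5818

58.2%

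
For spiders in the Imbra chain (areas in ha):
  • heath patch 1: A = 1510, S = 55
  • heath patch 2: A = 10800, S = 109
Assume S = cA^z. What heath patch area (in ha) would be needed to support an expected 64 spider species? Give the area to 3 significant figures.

z = ln(109/55) / ln(10800/1510) = 0.6840 / 1.9674 = 0.3477
c = 55 / 1510^0.3477 = 55 / 12.74 = 4.317
A = (64/4.317)^(1/0.3477) ⇒ ln A = ln(14.83)/0.3477 = 7.7558
A = e^7.7558 ≈ 2335 ha

2340 ha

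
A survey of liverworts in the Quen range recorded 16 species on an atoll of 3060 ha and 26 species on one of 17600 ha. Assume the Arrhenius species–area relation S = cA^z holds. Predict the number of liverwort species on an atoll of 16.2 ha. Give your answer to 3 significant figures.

z = ln(26/16) / ln(17600/3060) = 0.4855 / 1.7495 = 0.2775
c = 16 / 3060^0.2775 = 16 / 9.276 = 1.725
S₃ = 1.725 × 16.2^0.2775 = 1.725 × 2.166 ≈ 3.736

3.74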